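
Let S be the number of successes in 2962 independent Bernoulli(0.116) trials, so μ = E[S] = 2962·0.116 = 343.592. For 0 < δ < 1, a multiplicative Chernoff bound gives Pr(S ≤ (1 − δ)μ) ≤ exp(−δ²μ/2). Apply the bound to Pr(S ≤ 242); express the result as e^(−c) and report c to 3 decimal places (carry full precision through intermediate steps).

Write 242 = (1 − δ)μ, so δ = 1 − 242/343.592 = 0.2956763…
Then the exponent is δ²μ/2 = (μ − 242)²/(2μ) = 15.019172.

15.019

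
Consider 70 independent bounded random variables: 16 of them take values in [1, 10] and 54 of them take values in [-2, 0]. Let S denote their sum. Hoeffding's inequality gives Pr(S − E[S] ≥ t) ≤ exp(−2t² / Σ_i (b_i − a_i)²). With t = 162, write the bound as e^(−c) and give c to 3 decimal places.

Σ(b_i − a_i)² = 16·9² + 54·2² = 1512.
c = 2t² / 1512 = 2·162² / 1512 = 34.7143.

34.714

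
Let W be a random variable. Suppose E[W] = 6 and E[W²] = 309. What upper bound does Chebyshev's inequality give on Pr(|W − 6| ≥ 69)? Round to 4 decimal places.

0.0573

Var(W) = E[W²] − (E[W])² = 309 − 36 = 273.
Chebyshev's inequality: Pr(|W − μ| ≥ t) ≤ Var(W)/t² = 273/4761 = 0.0573.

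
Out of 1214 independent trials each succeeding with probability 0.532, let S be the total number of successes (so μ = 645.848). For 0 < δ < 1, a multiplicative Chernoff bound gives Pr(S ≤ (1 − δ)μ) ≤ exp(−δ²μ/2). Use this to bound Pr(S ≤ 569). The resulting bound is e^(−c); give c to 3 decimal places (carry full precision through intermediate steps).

Write 569 = (1 − δ)μ, so δ = 1 − 569/645.848 = 0.1189877…
Then the exponent is δ²μ/2 = (μ − 569)²/(2μ) = 4.571985.

4.572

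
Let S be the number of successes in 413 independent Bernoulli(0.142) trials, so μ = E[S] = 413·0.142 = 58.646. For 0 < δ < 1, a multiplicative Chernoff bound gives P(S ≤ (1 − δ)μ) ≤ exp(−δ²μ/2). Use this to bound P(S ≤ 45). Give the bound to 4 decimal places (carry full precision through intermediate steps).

0.2044

Write 45 = (1 − δ)μ, so δ = 1 − 45/58.646 = 0.2326842…
Then the exponent is δ²μ/2 = (μ − 45)²/(2μ) = 1.587605.
Bound = exp(−1.587605) = 0.20441.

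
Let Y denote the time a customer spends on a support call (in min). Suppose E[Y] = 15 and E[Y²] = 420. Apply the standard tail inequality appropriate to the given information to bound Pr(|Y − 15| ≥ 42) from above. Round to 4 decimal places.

The first two moments determine the variance, so Chebyshev's inequality is the sharpest standard bound available.
Var(Y) = E[Y²] − (E[Y])² = 420 − 225 = 195.
Chebyshev's inequality: Pr(|Y − μ| ≥ t) ≤ Var(Y)/t² = 195/1764 = 0.1105.

0.1105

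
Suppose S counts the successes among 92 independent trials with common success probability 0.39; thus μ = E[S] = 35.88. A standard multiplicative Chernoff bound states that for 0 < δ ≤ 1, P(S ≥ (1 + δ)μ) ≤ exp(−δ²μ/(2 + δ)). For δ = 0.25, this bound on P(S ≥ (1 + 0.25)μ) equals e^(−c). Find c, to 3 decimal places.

c = δ²μ/(2 + δ) = 0.25²·35.88/(2 + 0.25) = 0.9967.

0.997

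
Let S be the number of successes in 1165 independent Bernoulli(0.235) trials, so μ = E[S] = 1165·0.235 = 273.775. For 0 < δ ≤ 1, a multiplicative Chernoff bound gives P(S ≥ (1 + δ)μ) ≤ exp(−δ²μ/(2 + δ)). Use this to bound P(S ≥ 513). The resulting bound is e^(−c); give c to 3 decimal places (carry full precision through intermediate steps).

72.738

Write 513 = (1 + δ)μ, so δ = 513/273.775 − 1 = 0.8738015…
Then the exponent is δ²μ/(2 + δ) = (513 − μ)² / (μ·(2 + δ)) = 72.738204.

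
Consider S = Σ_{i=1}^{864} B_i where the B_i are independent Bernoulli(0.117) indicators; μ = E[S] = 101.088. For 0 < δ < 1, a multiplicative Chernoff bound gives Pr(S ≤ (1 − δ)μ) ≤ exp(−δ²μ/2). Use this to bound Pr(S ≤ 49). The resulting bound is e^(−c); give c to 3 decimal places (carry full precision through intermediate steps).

13.420

Write 49 = (1 − δ)μ, so δ = 1 − 49/101.088 = 0.5152738…
Then the exponent is δ²μ/2 = (μ − 49)²/(2μ) = 13.419791.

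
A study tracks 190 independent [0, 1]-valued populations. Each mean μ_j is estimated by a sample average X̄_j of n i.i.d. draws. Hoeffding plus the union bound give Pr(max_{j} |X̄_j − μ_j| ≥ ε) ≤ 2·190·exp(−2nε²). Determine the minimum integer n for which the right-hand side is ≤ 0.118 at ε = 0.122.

Need 2·190·exp(−2nε²) ≤ 0.118, i.e. exp(−2nε²) ≤ 0.118/380.
So 2nε² ≥ ln(380/0.118) = 8.077242.
Hence n ≥ 8.077242/(2·0.122²) = 271.340.
The smallest integer n is 272.

272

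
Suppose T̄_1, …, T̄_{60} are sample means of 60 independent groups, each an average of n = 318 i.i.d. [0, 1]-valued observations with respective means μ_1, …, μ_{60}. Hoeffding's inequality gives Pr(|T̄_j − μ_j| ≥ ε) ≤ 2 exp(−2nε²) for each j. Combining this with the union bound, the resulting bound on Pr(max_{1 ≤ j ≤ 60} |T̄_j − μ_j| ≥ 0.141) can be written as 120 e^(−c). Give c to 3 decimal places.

12.644

Union bound over the 60 events: Pr(max_{1 ≤ j ≤ 60} |T̄_j − μ_j| ≥ 0.141) ≤ 60·2·exp(−2nε²) = 120 exp(−2·318·0.141²).
So c = 2·318·0.141² = 12.6443.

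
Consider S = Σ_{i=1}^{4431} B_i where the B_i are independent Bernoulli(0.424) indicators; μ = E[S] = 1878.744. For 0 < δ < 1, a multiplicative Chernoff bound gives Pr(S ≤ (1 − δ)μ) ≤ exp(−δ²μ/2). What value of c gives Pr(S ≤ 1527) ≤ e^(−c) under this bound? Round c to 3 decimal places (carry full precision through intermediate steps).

Write 1527 = (1 − δ)μ, so δ = 1 − 1527/1878.744 = 0.187223…
Then the exponent is δ²μ/2 = (μ − 1527)²/(2μ) = 32.927275.

32.927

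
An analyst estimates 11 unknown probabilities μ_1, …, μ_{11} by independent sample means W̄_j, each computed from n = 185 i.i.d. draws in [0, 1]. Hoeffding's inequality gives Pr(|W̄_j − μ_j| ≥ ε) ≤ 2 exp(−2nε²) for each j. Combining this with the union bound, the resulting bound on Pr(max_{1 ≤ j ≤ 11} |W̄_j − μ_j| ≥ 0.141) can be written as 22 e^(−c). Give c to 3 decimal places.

Union bound over the 11 events: Pr(max_{1 ≤ j ≤ 11} |W̄_j − μ_j| ≥ 0.141) ≤ 11·2·exp(−2nε²) = 22 exp(−2·185·0.141²).
So c = 2·185·0.141² = 7.3560.

7.356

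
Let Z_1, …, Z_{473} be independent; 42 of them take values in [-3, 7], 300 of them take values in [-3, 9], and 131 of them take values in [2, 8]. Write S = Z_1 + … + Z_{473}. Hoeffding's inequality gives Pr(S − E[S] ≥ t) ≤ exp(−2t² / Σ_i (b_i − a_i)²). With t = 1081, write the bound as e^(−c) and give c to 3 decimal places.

44.845

Σ(b_i − a_i)² = 42·10² + 300·12² + 131·6² = 52116.
c = 2t² / 52116 = 2·1081² / 52116 = 44.8446.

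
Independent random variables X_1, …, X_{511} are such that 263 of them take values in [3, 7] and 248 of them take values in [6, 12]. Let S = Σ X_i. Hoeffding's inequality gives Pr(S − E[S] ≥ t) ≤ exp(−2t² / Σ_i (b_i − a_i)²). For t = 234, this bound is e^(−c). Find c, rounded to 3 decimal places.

Σ(b_i − a_i)² = 263·4² + 248·6² = 13136.
c = 2t² / 13136 = 2·234² / 13136 = 8.3368.

8.337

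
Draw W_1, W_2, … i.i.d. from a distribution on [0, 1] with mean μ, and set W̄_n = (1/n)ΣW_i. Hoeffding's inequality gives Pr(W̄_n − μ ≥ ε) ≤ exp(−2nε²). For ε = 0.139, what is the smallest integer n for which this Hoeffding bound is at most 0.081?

Require exp(−2nε²) ≤ 0.081, i.e. 2nε² ≥ ln(1/0.081) = 2.513306.
So n ≥ 2.513306 / (2·0.139²) = 65.041.
The smallest integer n is 66.

66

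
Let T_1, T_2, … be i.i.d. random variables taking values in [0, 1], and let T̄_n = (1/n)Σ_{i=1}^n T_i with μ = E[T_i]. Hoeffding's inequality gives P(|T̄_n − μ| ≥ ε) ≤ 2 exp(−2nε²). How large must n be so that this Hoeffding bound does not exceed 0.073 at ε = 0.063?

Require 2·exp(−2nε²) ≤ 0.073, i.e. 2nε² ≥ ln(2/0.073) = 3.310443.
So n ≥ 3.310443 / (2·0.063²) = 417.037.
The smallest integer n is 418.

418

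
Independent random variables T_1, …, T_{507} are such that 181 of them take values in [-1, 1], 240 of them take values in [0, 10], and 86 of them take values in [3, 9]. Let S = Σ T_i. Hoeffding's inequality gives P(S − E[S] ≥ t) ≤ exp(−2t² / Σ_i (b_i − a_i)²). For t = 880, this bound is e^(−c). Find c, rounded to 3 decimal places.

55.672

Σ(b_i − a_i)² = 181·2² + 240·10² + 86·6² = 27820.
c = 2t² / 27820 = 2·880² / 27820 = 55.6722.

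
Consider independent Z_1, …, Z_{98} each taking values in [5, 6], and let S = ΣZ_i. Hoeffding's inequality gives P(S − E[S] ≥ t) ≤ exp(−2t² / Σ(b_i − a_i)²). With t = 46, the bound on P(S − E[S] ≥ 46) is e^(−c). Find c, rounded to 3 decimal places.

Σ(b_i − a_i)² = 98·(1)² = 98.
c = 2t²/98 = 2·46²/98 = 43.1837.

43.184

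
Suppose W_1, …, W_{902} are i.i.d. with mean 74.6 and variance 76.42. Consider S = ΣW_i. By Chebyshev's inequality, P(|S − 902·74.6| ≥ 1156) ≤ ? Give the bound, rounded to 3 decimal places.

0.052

Var(S) = n·Var(W_i) = 902·76.42 = 68930.84.
Chebyshev: P(|S − 902·74.6| ≥ 1156) ≤ Var(S)/1156² = 68930.84/1336336 = 0.0516.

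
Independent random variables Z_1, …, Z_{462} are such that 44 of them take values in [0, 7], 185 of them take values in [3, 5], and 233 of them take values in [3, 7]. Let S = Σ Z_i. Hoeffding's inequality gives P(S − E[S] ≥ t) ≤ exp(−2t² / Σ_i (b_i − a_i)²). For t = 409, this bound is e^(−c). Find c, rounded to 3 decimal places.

Σ(b_i − a_i)² = 44·7² + 185·2² + 233·4² = 6624.
c = 2t² / 6624 = 2·409² / 6624 = 50.5075.

50.508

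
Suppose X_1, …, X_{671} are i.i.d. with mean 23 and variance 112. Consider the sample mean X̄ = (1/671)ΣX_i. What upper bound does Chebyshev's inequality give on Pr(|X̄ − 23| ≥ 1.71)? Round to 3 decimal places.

Var(X̄) = Var(X_i)/n = 112/671 = 0.16692.
Chebyshev: Pr(|X̄ − 23| ≥ 1.71) ≤ Var(X̄)/(1.71)² = 112/(671·1.71²) = 0.0571.

0.057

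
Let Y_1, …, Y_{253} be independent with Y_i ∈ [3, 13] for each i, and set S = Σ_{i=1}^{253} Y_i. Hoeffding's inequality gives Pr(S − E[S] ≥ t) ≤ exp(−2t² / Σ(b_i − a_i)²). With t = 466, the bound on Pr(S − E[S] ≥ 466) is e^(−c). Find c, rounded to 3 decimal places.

Σ(b_i − a_i)² = 253·(10)² = 25300.
c = 2t²/25300 = 2·466²/25300 = 17.1665.

17.166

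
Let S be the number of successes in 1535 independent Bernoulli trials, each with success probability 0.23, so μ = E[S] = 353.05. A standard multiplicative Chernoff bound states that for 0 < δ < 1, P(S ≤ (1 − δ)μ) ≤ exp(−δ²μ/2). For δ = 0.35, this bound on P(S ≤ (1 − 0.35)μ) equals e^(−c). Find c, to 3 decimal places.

c = δ²μ/2 = 0.35²·353.05/2 = 21.6243.

21.624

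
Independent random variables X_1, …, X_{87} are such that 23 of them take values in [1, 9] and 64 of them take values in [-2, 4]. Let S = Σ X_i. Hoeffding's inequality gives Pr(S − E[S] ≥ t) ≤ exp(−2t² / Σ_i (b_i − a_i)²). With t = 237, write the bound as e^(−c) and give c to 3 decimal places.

Σ(b_i − a_i)² = 23·8² + 64·6² = 3776.
c = 2t² / 3776 = 2·237² / 3776 = 29.7505.

29.751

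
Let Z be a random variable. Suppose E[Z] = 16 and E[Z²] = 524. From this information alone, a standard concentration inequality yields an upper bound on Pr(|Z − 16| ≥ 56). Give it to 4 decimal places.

The first two moments determine the variance, so Chebyshev's inequality is the sharpest standard bound available.
Var(Z) = E[Z²] − (E[Z])² = 524 − 256 = 268.
Chebyshev's inequality: Pr(|Z − μ| ≥ t) ≤ Var(Z)/t² = 268/3136 = 0.0855.

0.0855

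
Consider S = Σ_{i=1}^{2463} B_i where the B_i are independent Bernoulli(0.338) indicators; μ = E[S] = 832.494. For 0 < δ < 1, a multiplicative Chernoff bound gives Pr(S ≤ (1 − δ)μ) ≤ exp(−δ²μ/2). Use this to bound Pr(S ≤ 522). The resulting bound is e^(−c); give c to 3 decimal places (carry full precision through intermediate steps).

Write 522 = (1 − δ)μ, so δ = 1 − 522/832.494 = 0.3729685…
Then the exponent is δ²μ/2 = (μ − 522)²/(2μ) = 57.902234.

57.902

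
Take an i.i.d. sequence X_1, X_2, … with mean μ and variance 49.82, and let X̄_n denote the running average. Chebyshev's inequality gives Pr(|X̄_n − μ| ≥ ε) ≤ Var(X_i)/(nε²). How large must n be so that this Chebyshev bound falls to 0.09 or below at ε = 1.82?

168

Require 49.82/(n·1.82²) ≤ 0.09, i.e. n ≥ 49.82/(0.09·1.82²) = 167.116.
The smallest integer n is 168.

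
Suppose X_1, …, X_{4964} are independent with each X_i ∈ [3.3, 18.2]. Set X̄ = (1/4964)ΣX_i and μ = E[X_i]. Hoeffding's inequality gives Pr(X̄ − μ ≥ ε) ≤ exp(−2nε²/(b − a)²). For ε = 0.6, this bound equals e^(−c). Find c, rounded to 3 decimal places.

c = 2nε²/(b − a)² = 2·4964·0.6² / 14.9² = 16.0987.

16.099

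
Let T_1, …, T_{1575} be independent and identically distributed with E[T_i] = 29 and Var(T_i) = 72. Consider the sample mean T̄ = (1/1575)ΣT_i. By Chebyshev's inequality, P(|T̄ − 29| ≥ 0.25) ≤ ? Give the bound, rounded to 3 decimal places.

Var(T̄) = Var(T_i)/n = 72/1575 = 0.045714.
Chebyshev: P(|T̄ − 29| ≥ 0.25) ≤ Var(T̄)/(0.25)² = 72/(1575·0.25²) = 0.7314.

0.731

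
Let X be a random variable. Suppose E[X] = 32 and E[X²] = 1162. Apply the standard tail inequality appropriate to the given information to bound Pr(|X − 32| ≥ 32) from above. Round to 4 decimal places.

The first two moments determine the variance, so Chebyshev's inequality is the sharpest standard bound available.
Var(X) = E[X²] − (E[X])² = 1162 − 1024 = 138.
Chebyshev's inequality: Pr(|X − μ| ≥ t) ≤ Var(X)/t² = 138/1024 = 0.1348.

0.1348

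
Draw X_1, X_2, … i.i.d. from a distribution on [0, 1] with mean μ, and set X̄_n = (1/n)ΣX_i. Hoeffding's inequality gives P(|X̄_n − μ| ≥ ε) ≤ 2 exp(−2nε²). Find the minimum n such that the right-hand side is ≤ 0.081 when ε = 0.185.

Require 2·exp(−2nε²) ≤ 0.081, i.e. 2nε² ≥ ln(2/0.081) = 3.206453.
So n ≥ 3.206453 / (2·0.185²) = 46.844.
The smallest integer n is 47.

47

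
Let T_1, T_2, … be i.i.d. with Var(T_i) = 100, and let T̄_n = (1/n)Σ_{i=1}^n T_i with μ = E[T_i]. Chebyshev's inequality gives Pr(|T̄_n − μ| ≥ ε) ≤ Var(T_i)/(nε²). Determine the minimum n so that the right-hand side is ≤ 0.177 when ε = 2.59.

Require 100/(n·2.59²) ≤ 0.177, i.e. n ≥ 100/(0.177·2.59²) = 84.222.
The smallest integer n is 85.

85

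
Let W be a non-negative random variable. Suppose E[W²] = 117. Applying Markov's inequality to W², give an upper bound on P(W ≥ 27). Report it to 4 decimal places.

Since W ≥ 0, the event {W ≥ 27} is the same as {W² ≥ 729}.
Markov's inequality applied to W² gives P(W² ≥ 729) ≤ E[W²]/729 = 117/729 = 0.1605.

0.1605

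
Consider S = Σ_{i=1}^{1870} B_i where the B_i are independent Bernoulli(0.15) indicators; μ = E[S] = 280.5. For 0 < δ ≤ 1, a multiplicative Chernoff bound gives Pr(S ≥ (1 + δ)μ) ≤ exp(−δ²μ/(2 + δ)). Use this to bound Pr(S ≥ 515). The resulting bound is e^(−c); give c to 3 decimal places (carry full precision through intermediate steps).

69.127

Write 515 = (1 + δ)μ, so δ = 515/280.5 − 1 = 0.8360071…
Then the exponent is δ²μ/(2 + δ) = (515 − μ)² / (μ·(2 + δ)) = 69.126650.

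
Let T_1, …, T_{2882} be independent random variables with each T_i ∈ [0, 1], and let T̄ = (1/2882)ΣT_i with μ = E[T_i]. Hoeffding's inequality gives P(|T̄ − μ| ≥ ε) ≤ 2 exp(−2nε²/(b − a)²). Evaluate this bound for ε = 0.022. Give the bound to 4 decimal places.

0.1229

Exponent: 2nε²/(b − a)² = 2·2882·0.022² / 1² = 2.78978.
Bound = 2·exp(−2.78978) = 0.12287.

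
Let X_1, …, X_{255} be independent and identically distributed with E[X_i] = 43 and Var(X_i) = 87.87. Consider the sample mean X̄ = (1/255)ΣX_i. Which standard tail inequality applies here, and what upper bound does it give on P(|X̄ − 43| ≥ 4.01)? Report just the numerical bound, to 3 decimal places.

0.021

With mean and variance of each term known, Chebyshev's inequality bounds the deviation of the sum (or sample mean).
Var(X̄) = Var(X_i)/n = 87.87/255 = 0.34459.
Chebyshev: P(|X̄ − 43| ≥ 4.01) ≤ Var(X̄)/(4.01)² = 87.87/(255·4.01²) = 0.0214.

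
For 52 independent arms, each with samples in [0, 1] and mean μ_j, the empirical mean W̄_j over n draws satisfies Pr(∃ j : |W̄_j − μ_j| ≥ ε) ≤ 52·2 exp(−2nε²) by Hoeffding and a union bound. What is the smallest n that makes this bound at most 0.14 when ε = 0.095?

367

Need 2·52·exp(−2nε²) ≤ 0.14, i.e. exp(−2nε²) ≤ 0.14/104.
So 2nε² ≥ ln(104/0.14) = 6.610504.
Hence n ≥ 6.610504/(2·0.095²) = 366.233.
The smallest integer n is 367.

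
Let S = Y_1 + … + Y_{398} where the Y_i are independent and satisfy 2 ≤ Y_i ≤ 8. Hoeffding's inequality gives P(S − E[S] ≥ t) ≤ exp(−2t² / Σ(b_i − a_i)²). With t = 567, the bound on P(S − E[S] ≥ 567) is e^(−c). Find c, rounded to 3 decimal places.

44.876

Σ(b_i − a_i)² = 398·(6)² = 14328.
c = 2t²/14328 = 2·567²/14328 = 44.8756.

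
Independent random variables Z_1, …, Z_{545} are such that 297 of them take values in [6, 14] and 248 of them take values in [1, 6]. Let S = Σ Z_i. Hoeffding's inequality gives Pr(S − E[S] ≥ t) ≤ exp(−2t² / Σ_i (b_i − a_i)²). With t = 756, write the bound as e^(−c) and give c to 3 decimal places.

Σ(b_i − a_i)² = 297·8² + 248·5² = 25208.
c = 2t² / 25208 = 2·756² / 25208 = 45.3456.

45.346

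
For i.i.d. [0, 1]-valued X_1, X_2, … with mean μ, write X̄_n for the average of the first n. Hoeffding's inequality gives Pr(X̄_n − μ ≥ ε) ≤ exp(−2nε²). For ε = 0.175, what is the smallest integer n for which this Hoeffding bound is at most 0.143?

32

Require exp(−2nε²) ≤ 0.143, i.e. 2nε² ≥ ln(1/0.143) = 1.944911.
So n ≥ 1.944911 / (2·0.175²) = 31.754.
The smallest integer n is 32.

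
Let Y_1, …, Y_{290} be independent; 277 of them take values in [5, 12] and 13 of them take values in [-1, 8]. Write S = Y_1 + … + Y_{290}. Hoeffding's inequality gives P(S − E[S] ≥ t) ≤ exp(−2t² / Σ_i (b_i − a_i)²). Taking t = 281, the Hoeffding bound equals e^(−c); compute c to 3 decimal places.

Σ(b_i − a_i)² = 277·7² + 13·9² = 14626.
c = 2t² / 14626 = 2·281² / 14626 = 10.7973.

10.797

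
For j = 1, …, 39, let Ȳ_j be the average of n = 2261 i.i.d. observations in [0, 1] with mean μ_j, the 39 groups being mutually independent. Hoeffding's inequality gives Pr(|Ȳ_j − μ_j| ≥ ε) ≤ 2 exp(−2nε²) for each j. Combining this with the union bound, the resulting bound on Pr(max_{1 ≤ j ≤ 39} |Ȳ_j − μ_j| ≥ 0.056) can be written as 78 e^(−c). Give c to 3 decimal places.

Union bound over the 39 events: Pr(max_{1 ≤ j ≤ 39} |Ȳ_j − μ_j| ≥ 0.056) ≤ 39·2·exp(−2nε²) = 78 exp(−2·2261·0.056²).
So c = 2·2261·0.056² = 14.1810.

14.181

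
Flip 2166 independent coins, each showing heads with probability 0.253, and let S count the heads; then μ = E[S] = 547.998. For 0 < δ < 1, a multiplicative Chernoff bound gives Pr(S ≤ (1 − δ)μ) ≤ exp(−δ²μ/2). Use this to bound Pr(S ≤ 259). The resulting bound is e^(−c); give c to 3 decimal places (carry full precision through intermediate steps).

76.205

Write 259 = (1 − δ)μ, so δ = 1 − 259/547.998 = 0.5273705…
Then the exponent is δ²μ/2 = (μ − 259)²/(2μ) = 76.204515.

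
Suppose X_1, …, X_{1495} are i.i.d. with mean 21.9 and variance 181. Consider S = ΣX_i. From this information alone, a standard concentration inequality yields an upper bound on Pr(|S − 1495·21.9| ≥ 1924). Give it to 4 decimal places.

With mean and variance of each term known, Chebyshev's inequality bounds the deviation of the sum (or sample mean).
Var(S) = n·Var(X_i) = 1495·181 = 270595.
Chebyshev: Pr(|S − 1495·21.9| ≥ 1924) ≤ Var(S)/1924² = 270595/3701776 = 0.0731.

0.0731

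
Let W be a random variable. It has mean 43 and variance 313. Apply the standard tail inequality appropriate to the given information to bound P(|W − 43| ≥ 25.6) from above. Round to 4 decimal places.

0.4776

Mean and variance are known, so Chebyshev's inequality applies.
Chebyshev: P(|W − μ| ≥ t) ≤ Var(W)/t².
Bound = 313 / 655.36 = 0.4776.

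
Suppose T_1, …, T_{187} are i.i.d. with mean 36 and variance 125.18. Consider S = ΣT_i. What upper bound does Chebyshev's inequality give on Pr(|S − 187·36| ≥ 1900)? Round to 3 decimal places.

0.006

Var(S) = n·Var(T_i) = 187·125.18 = 23408.66.
Chebyshev: Pr(|S − 187·36| ≥ 1900) ≤ Var(S)/1900² = 23408.66/3610000 = 0.0065.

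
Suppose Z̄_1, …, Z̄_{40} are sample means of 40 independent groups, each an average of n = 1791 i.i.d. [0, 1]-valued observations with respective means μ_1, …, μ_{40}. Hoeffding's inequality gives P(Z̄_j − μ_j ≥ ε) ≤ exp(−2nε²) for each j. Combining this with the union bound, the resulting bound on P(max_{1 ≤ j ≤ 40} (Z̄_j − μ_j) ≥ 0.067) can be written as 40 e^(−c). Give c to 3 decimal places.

Union bound over the 40 events: P(max_{1 ≤ j ≤ 40} (Z̄_j − μ_j) ≥ 0.067) ≤ 40·exp(−2nε²) = 40 exp(−2·1791·0.067²).
So c = 2·1791·0.067² = 16.0796.

16.080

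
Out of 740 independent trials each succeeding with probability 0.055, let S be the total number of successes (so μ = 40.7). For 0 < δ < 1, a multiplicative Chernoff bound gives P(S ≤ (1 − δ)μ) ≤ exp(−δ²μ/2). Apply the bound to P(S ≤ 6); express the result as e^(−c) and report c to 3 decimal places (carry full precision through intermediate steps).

Write 6 = (1 − δ)μ, so δ = 1 − 6/40.7 = 0.8525799…
Then the exponent is δ²μ/2 = (μ − 6)²/(2μ) = 14.792260.

14.792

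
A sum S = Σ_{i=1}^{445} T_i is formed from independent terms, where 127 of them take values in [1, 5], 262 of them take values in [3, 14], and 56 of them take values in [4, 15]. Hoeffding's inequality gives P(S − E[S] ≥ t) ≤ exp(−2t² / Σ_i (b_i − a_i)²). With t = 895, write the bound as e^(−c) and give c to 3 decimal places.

Σ(b_i − a_i)² = 127·4² + 262·11² + 56·11² = 40510.
c = 2t² / 40510 = 2·895² / 40510 = 39.5470.

39.547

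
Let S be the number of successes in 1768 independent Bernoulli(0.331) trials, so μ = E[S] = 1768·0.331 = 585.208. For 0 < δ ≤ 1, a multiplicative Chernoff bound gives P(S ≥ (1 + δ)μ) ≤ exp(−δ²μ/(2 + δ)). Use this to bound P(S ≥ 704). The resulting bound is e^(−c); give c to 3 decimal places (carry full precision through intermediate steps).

10.946

Write 704 = (1 + δ)μ, so δ = 704/585.208 − 1 = 0.2029911…
Then the exponent is δ²μ/(2 + δ) = (704 − μ)² / (μ·(2 + δ)) = 10.945898.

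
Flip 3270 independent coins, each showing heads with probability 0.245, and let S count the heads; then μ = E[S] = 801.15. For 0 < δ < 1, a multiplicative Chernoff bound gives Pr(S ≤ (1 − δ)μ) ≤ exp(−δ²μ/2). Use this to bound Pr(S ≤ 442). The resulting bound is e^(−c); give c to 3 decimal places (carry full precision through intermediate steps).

Write 442 = (1 − δ)μ, so δ = 1 − 442/801.15 = 0.4482931…
Then the exponent is δ²μ/2 = (μ − 442)²/(2μ) = 80.502230.

80.502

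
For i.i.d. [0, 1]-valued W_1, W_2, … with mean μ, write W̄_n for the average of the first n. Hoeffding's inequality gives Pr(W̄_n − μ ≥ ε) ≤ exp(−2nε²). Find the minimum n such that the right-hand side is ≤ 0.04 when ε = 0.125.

Require exp(−2nε²) ≤ 0.04, i.e. 2nε² ≥ ln(1/0.04) = 3.218876.
So n ≥ 3.218876 / (2·0.125²) = 103.004.
The smallest integer n is 104.

104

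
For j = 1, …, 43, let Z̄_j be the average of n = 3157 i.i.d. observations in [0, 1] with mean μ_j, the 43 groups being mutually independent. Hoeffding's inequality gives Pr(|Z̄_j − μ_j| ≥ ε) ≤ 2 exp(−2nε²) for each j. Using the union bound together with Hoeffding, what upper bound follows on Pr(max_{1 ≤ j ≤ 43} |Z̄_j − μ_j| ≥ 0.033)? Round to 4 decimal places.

Per-experiment Hoeffding bound: 2·exp(−2·3157·0.033²) = 2·exp(−6.87595) = 0.0020646.
Union bound over 43 events: 43·0.0020646 = 0.08878.

0.0888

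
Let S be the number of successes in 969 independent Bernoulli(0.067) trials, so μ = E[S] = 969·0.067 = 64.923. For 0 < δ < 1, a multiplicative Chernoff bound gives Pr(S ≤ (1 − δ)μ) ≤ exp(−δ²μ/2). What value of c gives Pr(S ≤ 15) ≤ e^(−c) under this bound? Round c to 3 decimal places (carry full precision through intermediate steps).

Write 15 = (1 − δ)μ, so δ = 1 − 15/64.923 = 0.7689571…
Then the exponent is δ²μ/2 = (μ − 15)²/(2μ) = 19.194322.

19.194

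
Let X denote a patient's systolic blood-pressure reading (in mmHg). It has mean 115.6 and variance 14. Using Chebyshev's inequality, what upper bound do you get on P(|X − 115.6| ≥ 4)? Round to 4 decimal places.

Chebyshev: P(|X − μ| ≥ t) ≤ Var(X)/t².
Bound = 14 / 16 = 0.8750.

0.8750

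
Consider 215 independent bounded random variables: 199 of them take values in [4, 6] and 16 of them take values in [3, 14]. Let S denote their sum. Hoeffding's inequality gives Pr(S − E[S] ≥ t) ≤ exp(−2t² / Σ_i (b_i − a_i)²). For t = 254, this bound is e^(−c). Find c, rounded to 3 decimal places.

Σ(b_i − a_i)² = 199·2² + 16·11² = 2732.
c = 2t² / 2732 = 2·254² / 2732 = 47.2299.

47.230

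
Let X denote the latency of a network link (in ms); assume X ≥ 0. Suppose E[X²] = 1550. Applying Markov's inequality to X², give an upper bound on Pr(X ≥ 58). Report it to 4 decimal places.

0.4608

Since X ≥ 0, the event {X ≥ 58} is the same as {X² ≥ 3364}.
Markov's inequality applied to X² gives Pr(X² ≥ 3364) ≤ E[X²]/3364 = 1550/3364 = 0.4608.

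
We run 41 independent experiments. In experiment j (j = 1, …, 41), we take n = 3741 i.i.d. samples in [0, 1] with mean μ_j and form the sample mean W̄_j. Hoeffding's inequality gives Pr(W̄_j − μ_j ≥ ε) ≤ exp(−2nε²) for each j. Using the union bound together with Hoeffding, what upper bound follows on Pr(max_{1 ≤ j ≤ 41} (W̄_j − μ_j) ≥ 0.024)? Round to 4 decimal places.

Per-experiment Hoeffding bound: exp(−2·3741·0.024²) = exp(−4.30963) = 0.013438.
Union bound over 41 events: 41·0.013438 = 0.55098.

0.5510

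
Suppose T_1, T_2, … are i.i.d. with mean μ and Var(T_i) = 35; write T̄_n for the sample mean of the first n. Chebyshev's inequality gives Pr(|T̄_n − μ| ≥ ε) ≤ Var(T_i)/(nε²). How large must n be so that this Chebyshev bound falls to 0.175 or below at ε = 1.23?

133

Require 35/(n·1.23²) ≤ 0.175, i.e. n ≥ 35/(0.175·1.23²) = 132.196.
The smallest integer n is 133.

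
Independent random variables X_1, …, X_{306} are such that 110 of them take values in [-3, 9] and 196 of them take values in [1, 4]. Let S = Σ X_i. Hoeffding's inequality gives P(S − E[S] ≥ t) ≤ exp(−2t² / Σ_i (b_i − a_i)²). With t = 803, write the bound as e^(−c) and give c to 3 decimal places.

73.257

Σ(b_i − a_i)² = 110·12² + 196·3² = 17604.
c = 2t² / 17604 = 2·803² / 17604 = 73.2571.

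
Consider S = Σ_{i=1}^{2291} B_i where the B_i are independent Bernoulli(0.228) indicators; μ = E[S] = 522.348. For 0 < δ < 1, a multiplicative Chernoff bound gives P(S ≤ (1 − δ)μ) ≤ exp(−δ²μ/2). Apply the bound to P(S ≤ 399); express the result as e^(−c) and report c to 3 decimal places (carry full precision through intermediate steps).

14.564

Write 399 = (1 − δ)μ, so δ = 1 − 399/522.348 = 0.2361414…
Then the exponent is δ²μ/2 = (μ − 399)²/(2μ) = 14.563786.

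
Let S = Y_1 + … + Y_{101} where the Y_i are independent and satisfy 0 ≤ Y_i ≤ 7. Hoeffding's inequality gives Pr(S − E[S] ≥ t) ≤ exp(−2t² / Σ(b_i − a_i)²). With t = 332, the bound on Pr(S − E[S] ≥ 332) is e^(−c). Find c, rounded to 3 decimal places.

44.544

Σ(b_i − a_i)² = 101·(7)² = 4949.
c = 2t²/4949 = 2·332²/4949 = 44.5439.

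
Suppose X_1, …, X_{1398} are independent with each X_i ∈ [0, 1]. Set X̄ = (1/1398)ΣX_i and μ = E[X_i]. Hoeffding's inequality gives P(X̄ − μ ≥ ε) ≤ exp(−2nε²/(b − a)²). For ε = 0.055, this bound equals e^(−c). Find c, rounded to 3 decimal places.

c = 2nε²/(b − a)² = 2·1398·0.055² / 1² = 8.4579.

8.458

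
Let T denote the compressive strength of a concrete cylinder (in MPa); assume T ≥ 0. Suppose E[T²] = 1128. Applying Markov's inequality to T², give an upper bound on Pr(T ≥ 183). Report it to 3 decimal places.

0.034

Since T ≥ 0, the event {T ≥ 183} is the same as {T² ≥ 33489}.
Markov's inequality applied to T² gives Pr(T² ≥ 33489) ≤ E[T²]/33489 = 1128/33489 = 0.0337.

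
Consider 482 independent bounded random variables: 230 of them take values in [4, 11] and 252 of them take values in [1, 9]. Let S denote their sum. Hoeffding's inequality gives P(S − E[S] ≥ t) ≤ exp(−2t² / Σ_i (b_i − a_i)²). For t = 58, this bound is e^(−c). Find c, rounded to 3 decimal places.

0.246

Σ(b_i − a_i)² = 230·7² + 252·8² = 27398.
c = 2t² / 27398 = 2·58² / 27398 = 0.2456.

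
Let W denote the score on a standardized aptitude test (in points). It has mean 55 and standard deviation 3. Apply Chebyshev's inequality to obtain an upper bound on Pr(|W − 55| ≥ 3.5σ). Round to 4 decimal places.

0.0816

Chebyshev: Pr(|W − μ| ≥ t) ≤ Var(W)/t².
Var(W) = σ² = 3² = 9.
t = 3.5·3 = 10.5.
Bound = 9 / 110.25 = 0.0816.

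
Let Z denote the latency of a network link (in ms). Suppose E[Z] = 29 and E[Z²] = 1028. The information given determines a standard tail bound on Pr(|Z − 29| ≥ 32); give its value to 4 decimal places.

0.1826

The first two moments determine the variance, so Chebyshev's inequality is the sharpest standard bound available.
Var(Z) = E[Z²] − (E[Z])² = 1028 − 841 = 187.
Chebyshev's inequality: Pr(|Z − μ| ≥ t) ≤ Var(Z)/t² = 187/1024 = 0.1826.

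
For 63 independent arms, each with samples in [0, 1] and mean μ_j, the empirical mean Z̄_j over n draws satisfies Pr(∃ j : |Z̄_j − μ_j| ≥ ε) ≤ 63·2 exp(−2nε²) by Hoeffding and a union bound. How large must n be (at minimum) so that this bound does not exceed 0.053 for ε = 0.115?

Need 2·63·exp(−2nε²) ≤ 0.053, i.e. exp(−2nε²) ≤ 0.053/126.
So 2nε² ≥ ln(126/0.053) = 7.773745.
Hence n ≥ 7.773745/(2·0.115²) = 293.903.
The smallest integer n is 294.

294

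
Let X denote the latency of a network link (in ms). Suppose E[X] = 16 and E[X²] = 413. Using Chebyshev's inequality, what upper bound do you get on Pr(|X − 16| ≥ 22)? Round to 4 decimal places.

0.3244

Var(X) = E[X²] − (E[X])² = 413 − 256 = 157.
Chebyshev's inequality: Pr(|X − μ| ≥ t) ≤ Var(X)/t² = 157/484 = 0.3244.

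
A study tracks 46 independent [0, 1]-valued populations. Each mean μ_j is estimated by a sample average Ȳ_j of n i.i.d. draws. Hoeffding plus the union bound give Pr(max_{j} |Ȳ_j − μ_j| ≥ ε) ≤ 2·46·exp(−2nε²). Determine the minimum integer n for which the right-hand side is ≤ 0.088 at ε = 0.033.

3193

Need 2·46·exp(−2nε²) ≤ 0.088, i.e. exp(−2nε²) ≤ 0.088/92.
So 2nε² ≥ ln(92/0.088) = 6.952207.
Hence n ≥ 6.952207/(2·0.033²) = 3192.014.
The smallest integer n is 3193.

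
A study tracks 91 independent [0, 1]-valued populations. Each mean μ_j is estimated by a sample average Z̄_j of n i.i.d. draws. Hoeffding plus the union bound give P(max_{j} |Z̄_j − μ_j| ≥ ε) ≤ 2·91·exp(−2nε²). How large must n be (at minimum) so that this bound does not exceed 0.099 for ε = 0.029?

Need 2·91·exp(−2nε²) ≤ 0.099, i.e. exp(−2nε²) ≤ 0.099/182.
So 2nε² ≥ ln(182/0.099) = 7.516642.
Hence n ≥ 7.516642/(2·0.029²) = 4468.872.
The smallest integer n is 4469.

4469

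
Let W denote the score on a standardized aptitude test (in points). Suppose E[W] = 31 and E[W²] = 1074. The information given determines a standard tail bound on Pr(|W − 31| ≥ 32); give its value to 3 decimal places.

The first two moments determine the variance, so Chebyshev's inequality is the sharpest standard bound available.
Var(W) = E[W²] − (E[W])² = 1074 − 961 = 113.
Chebyshev's inequality: Pr(|W − μ| ≥ t) ≤ Var(W)/t² = 113/1024 = 0.1104.

0.110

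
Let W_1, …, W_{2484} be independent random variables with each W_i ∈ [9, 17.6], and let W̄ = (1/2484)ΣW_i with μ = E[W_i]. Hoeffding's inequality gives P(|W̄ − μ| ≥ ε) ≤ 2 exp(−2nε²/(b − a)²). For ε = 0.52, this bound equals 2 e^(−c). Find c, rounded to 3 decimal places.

c = 2nε²/(b − a)² = 2·2484·0.52² / 8.6² = 18.1632.

18.163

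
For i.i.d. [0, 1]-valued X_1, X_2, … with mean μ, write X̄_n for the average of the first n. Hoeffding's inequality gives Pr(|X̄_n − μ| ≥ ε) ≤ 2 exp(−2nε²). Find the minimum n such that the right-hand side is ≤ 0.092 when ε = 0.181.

47

Require 2·exp(−2nε²) ≤ 0.092, i.e. 2nε² ≥ ln(2/0.092) = 3.079114.
So n ≥ 3.079114 / (2·0.181²) = 46.994.
The smallest integer n is 47.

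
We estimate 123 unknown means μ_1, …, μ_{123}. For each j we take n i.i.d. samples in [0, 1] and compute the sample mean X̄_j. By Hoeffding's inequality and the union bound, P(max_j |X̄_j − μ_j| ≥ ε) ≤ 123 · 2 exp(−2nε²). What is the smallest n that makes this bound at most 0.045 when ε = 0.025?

Need 2·123·exp(−2nε²) ≤ 0.045, i.e. exp(−2nε²) ≤ 0.045/246.
So 2nε² ≥ ln(246/0.045) = 8.606424.
Hence n ≥ 8.606424/(2·0.025²) = 6885.139.
The smallest integer n is 6886.

6886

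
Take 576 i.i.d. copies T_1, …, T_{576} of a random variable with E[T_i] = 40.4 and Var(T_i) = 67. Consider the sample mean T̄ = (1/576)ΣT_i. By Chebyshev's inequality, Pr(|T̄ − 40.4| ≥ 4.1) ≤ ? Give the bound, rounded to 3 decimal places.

Var(T̄) = Var(T_i)/n = 67/576 = 0.11632.
Chebyshev: Pr(|T̄ − 40.4| ≥ 4.1) ≤ Var(T̄)/(4.1)² = 67/(576·4.1²) = 0.0069.

0.007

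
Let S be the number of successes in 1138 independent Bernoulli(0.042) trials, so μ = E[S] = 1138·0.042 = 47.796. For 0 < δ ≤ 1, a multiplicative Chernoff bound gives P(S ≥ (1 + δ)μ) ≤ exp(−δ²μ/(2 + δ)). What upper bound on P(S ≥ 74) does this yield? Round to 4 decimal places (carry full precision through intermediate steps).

0.0036

Write 74 = (1 + δ)μ, so δ = 74/47.796 − 1 = 0.5482467…
Then the exponent is δ²μ/(2 + δ) = (74 − μ)² / (μ·(2 + δ)) = 5.637703.
Bound = exp(−5.637703) = 0.00356.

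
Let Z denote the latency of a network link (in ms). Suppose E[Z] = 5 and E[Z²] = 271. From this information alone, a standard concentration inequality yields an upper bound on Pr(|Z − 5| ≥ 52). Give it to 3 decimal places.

The first two moments determine the variance, so Chebyshev's inequality is the sharpest standard bound available.
Var(Z) = E[Z²] − (E[Z])² = 271 − 25 = 246.
Chebyshev's inequality: Pr(|Z − μ| ≥ t) ≤ Var(Z)/t² = 246/2704 = 0.0910.

0.091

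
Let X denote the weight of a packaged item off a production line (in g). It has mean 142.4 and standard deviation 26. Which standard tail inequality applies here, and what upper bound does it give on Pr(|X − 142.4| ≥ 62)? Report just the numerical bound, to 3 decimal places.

Mean and variance are known, so Chebyshev's inequality applies.
Chebyshev: Pr(|X − μ| ≥ t) ≤ Var(X)/t².
Var(X) = σ² = 26² = 676.
Bound = 676 / 3844 = 0.1759.

0.176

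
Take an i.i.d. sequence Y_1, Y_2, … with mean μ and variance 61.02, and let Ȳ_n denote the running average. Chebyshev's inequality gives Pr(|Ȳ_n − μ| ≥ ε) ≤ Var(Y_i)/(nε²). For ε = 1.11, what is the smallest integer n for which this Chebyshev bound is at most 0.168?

295

Require 61.02/(n·1.11²) ≤ 0.168, i.e. n ≥ 61.02/(0.168·1.11²) = 294.793.
The smallest integer n is 295.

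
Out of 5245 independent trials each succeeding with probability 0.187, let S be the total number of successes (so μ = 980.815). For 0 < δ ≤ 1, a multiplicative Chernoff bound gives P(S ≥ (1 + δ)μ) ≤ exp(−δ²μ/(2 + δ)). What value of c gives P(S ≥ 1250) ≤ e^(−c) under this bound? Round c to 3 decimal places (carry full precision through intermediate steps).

Write 1250 = (1 + δ)μ, so δ = 1250/980.815 − 1 = 0.2744503…
Then the exponent is δ²μ/(2 + δ) = (1250 − μ)² / (μ·(2 + δ)) = 32.481655.

32.482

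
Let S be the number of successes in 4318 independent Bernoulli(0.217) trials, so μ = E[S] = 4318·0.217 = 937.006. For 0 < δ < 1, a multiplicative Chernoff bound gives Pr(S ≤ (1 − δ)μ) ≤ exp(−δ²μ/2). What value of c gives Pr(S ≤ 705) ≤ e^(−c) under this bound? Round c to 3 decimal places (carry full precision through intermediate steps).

28.723

Write 705 = (1 − δ)μ, so δ = 1 − 705/937.006 = 0.2476035…
Then the exponent is δ²μ/2 = (μ − 705)²/(2μ) = 28.722753.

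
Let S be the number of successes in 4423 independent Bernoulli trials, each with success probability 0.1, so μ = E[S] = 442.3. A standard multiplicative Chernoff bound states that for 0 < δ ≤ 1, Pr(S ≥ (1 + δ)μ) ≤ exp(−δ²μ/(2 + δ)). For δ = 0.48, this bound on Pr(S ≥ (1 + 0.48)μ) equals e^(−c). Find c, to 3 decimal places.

c = δ²μ/(2 + δ) = 0.48²·442.3/(2 + 0.48) = 41.0911.

41.091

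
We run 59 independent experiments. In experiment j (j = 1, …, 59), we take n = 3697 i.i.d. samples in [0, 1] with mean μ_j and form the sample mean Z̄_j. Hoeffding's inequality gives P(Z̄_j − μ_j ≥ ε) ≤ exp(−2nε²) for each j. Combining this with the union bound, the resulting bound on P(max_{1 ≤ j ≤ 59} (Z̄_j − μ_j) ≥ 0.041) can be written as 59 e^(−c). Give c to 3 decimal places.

Union bound over the 59 events: P(max_{1 ≤ j ≤ 59} (Z̄_j − μ_j) ≥ 0.041) ≤ 59·exp(−2nε²) = 59 exp(−2·3697·0.041²).
So c = 2·3697·0.041² = 12.4293.

12.429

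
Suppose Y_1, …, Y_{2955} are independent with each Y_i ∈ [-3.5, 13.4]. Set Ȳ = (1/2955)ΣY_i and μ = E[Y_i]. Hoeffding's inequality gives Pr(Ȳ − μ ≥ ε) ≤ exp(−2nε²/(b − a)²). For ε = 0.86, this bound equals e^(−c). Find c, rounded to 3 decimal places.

15.304

c = 2nε²/(b − a)² = 2·2955·0.86² / 16.9² = 15.3042.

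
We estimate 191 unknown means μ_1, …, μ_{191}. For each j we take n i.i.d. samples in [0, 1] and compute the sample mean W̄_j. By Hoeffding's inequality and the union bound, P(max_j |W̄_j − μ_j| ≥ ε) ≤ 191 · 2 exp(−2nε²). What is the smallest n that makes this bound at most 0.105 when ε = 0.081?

625

Need 2·191·exp(−2nε²) ≤ 0.105, i.e. exp(−2nε²) ≤ 0.105/382.
So 2nε² ≥ ln(382/0.105) = 8.199216.
Hence n ≥ 8.199216/(2·0.081²) = 624.845.
The smallest integer n is 625.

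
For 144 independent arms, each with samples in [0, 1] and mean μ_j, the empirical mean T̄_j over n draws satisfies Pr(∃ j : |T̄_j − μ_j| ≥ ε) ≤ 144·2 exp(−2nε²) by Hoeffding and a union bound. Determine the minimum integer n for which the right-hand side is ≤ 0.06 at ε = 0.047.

1919

Need 2·144·exp(−2nε²) ≤ 0.06, i.e. exp(−2nε²) ≤ 0.06/288.
So 2nε² ≥ ln(288/0.06) = 8.476371.
Hence n ≥ 8.476371/(2·0.047²) = 1918.599.
The smallest integer n is 1919.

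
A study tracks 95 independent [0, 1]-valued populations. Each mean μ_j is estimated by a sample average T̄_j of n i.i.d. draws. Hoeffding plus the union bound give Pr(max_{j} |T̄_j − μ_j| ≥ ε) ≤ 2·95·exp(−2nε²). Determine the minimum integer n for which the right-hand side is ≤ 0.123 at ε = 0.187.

Need 2·95·exp(−2nε²) ≤ 0.123, i.e. exp(−2nε²) ≤ 0.123/190.
So 2nε² ≥ ln(190/0.123) = 7.342595.
Hence n ≥ 7.342595/(2·0.187²) = 104.987.
The smallest integer n is 105.

105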